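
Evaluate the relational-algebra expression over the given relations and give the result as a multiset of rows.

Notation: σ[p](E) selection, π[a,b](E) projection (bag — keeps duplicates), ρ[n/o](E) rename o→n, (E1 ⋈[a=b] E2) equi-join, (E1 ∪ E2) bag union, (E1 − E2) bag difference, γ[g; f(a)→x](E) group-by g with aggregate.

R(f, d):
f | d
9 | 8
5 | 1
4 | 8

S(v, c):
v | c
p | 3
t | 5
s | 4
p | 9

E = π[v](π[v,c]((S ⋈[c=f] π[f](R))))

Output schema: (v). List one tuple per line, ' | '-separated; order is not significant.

Stepwise |·|:
  S → 4
  R → 3
  π[f](R) → 3
  (S ⋈[c=f] π[f](R)) → 3
  π[v,c]((S ⋈[c=f] π[f](R))) → 3
  π[v](π[v,c]((S ⋈[c=f] π[f](R)))) → 3

== RESULT ==
v
p
s
t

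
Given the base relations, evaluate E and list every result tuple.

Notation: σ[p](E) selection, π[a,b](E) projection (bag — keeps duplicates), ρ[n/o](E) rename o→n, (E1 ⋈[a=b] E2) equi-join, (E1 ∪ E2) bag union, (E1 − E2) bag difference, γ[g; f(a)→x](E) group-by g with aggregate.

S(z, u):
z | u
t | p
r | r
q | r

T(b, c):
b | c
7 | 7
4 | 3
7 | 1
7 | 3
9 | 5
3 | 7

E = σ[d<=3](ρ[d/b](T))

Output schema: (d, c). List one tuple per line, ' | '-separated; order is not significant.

Stepwise |·|:
  T → 6
  ρ[d/b](T) → 6
  σ[d<=3](ρ[d/b](T)) → 1

== RESULT ==
d | c
3 | 7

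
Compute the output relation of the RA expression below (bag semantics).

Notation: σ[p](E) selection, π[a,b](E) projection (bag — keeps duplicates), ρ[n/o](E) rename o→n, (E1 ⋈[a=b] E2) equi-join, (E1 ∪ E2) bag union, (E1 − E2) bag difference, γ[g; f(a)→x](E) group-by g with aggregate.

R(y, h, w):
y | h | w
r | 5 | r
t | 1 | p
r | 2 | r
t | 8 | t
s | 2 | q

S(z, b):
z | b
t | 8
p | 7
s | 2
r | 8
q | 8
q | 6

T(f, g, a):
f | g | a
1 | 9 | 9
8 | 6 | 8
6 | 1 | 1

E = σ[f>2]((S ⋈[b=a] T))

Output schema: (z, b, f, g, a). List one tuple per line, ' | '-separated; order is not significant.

Subexpression sizes:
  S → 6
  T → 3
  (S ⋈[b=a] T) → 3
  σ[f>2]((S ⋈[b=a] T)) → 3

== RESULT ==
z | b | f | g | a
q | 8 | 8 | 6 | 8
r | 8 | 8 | 6 | 8
t | 8 | 8 | 6 | 8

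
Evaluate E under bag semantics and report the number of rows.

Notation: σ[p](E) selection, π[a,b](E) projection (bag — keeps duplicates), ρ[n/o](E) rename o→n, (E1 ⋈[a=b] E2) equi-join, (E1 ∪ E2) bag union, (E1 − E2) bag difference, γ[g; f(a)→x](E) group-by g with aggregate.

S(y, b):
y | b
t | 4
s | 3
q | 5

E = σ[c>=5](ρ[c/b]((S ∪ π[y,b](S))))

Row counts bottom-up:
  S → 3
  S → 3
  π[y,b](S) → 3
  (S ∪ π[y,b](S)) → 6
  ρ[c/b]((S ∪ π[y,b](S))) → 6
  σ[c>=5](ρ[c/b]((S ∪ π[y,b](S)))) → 2

|E| = 2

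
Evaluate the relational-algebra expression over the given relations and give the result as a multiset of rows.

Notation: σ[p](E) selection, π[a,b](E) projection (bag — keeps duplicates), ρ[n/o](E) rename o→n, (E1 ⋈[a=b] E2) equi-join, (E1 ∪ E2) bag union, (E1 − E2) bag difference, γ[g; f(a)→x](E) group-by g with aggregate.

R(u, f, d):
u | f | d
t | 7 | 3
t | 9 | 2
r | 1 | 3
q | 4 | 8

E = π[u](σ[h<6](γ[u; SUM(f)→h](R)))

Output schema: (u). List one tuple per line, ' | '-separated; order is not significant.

Per-node cardinality:
  R → 4
  γ[u; SUM(f)→h](R) → 3
  σ[h<6](γ[u; SUM(f)→h](R)) → 2
  π[u](σ[h<6](γ[u; SUM(f)→h](R))) → 2

== RESULT ==
u
q
r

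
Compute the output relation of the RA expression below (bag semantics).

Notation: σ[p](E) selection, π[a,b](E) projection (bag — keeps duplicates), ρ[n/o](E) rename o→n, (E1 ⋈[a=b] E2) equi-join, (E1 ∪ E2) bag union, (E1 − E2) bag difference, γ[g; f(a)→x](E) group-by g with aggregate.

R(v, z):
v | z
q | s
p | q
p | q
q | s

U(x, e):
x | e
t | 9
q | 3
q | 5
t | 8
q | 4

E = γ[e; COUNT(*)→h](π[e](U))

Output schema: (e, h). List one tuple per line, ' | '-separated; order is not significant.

Subexpression sizes:
  U → 5
  π[e](U) → 5
  γ[e; COUNT(*)→h](π[e](U)) → 5

== RESULT ==
e | h
3 | 1
4 | 1
5 | 1
8 | 1
9 | 1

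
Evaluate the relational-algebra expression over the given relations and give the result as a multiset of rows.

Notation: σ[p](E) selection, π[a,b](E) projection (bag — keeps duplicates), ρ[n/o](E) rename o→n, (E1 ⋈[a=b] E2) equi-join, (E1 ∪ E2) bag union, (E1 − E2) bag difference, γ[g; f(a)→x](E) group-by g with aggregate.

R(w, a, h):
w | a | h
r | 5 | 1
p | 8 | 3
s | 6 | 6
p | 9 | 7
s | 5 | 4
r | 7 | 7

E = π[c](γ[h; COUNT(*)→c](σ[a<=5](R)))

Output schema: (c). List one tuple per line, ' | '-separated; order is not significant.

Stepwise |·|:
  R → 6
  σ[a<=5](R) → 2
  γ[h; COUNT(*)→c](σ[a<=5](R)) → 2
  π[c](γ[h; COUNT(*)→c](σ[a<=5](R))) → 2

== RESULT ==
c
1
1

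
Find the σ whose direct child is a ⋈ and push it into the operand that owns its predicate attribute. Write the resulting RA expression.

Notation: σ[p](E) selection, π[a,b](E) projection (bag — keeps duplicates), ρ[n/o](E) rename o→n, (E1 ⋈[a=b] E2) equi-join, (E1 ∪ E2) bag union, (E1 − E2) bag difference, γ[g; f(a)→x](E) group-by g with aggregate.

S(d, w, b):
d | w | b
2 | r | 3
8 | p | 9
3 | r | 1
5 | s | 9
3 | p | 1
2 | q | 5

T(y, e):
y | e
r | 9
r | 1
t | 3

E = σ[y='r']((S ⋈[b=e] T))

σ filters on y, owned by the right side.
E' = (S ⋈[b=e] σ[y='r'](T))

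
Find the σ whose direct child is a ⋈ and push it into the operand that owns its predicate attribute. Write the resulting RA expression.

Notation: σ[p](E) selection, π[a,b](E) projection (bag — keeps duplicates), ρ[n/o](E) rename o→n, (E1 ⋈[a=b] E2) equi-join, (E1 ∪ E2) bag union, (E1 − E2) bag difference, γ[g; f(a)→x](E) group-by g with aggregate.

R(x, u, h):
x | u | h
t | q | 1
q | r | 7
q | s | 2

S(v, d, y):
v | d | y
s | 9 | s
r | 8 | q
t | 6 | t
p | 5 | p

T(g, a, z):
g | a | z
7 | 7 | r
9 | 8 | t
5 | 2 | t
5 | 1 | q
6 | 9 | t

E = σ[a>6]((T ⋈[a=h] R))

σ filters on a, owned by the left side.
E' = (σ[a>6](T) ⋈[a=h] R)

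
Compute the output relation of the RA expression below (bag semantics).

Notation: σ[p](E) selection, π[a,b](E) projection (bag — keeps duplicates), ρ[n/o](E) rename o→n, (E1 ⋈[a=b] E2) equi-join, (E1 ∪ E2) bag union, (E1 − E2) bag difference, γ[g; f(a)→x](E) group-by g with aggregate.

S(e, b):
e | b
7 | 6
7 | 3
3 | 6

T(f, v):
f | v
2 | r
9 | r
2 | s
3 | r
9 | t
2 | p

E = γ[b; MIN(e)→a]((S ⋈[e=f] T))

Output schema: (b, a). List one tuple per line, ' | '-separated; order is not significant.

Per-node cardinality:
  S → 3
  T → 6
  (S ⋈[e=f] T) → 1
  γ[b; MIN(e)→a]((S ⋈[e=f] T)) → 1

== RESULT ==
b | a
6 | 3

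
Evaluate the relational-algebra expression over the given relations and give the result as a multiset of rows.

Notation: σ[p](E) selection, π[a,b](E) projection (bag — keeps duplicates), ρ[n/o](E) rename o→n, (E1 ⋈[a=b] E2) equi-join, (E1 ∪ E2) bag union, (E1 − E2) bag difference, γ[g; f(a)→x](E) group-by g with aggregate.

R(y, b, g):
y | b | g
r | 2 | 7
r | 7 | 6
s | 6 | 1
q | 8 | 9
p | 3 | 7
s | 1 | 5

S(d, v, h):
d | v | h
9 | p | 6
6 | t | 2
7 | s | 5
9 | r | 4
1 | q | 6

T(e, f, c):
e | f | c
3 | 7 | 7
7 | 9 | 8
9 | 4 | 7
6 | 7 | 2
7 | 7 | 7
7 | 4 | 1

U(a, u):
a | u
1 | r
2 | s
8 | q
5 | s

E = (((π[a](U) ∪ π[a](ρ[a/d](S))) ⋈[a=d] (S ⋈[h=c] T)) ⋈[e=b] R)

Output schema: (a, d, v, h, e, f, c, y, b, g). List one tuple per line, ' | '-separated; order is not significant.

Row counts bottom-up:
  U → 4
  π[a](U) → 4
  S → 5
  ρ[a/d](S) → 5
  π[a](ρ[a/d](S)) → 5
  (π[a](U) ∪ π[a](ρ[a/d](S))) → 9
  S → 5
  T → 6
  (S ⋈[h=c] T) → 1
  ((π[a](U) ∪ π[a](ρ[a/d](S))) ⋈[a=d] (S ⋈[h=c] T)) → 1
  R → 6
  (((π[a](U) ∪ π[a](ρ[a/d](S))) ⋈[a=d] (S ⋈[h=c] T)) ⋈[e=b] R) → 1

== RESULT ==
a | d | v | h | e | f | c | y | b | g
6 | 6 | t | 2 | 6 | 7 | 2 | s | 6 | 1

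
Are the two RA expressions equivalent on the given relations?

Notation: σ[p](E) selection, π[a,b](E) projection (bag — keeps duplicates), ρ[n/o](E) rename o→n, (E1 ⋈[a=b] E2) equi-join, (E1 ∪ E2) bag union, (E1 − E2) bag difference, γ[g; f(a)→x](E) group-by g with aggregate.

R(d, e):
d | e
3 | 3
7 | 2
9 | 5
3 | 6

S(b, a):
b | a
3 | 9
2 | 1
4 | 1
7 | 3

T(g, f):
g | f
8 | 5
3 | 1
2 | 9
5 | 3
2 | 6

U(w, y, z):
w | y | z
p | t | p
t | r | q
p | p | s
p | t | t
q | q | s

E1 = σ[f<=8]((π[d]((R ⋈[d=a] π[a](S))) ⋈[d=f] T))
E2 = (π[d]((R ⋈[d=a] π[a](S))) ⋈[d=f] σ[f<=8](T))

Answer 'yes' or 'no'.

E1 stepwise |·|:
  R → 4
  S → 4
  π[a](S) → 4
  (R ⋈[d=a] π[a](S)) → 3
  π[d]((R ⋈[d=a] π[a](S))) → 3
  T → 5
  (π[d]((R ⋈[d=a] π[a](S))) ⋈[d=f] T) → 3
  σ[f<=8]((π[d]((R ⋈[d=a] π[a](S))) ⋈[d=f] T)) → 2
E2 stepwise |·|:
  R → 4
  S → 4
  π[a](S) → 4
  (R ⋈[d=a] π[a](S)) → 3
  π[d]((R ⋈[d=a] π[a](S))) → 3
  T → 5
  σ[f<=8](T) → 4
  (π[d]((R ⋈[d=a] π[a](S))) ⋈[d=f] σ[f<=8](T)) → 2

E1 and E2 produce the same multiset:
d | g | f
3 | 5 | 3
3 | 5 | 3

yes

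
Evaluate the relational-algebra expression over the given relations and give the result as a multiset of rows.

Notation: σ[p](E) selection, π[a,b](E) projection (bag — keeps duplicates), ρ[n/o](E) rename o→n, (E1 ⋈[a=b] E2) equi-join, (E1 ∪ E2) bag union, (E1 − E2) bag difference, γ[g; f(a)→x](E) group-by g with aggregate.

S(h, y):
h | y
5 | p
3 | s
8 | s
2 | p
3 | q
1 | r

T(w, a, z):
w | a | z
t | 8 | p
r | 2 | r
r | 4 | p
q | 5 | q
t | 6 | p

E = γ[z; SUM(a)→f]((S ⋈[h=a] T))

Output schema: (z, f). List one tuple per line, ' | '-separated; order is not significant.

Row counts bottom-up:
  S → 6
  T → 5
  (S ⋈[h=a] T) → 3
  γ[z; SUM(a)→f]((S ⋈[h=a] T)) → 3

== RESULT ==
z | f
p | 8
q | 5
r | 2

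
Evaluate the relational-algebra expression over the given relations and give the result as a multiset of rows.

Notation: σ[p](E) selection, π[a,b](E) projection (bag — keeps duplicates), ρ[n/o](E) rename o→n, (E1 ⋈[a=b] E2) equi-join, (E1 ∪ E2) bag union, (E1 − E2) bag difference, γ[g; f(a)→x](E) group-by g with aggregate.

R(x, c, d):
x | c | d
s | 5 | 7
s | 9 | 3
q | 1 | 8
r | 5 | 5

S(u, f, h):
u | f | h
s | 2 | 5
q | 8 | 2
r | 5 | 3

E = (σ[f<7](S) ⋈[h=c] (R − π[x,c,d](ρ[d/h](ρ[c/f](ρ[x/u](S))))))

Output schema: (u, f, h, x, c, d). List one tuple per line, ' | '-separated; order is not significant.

Stepwise |·|:
  S → 3
  σ[f<7](S) → 2
  R → 4
  S → 3
  ρ[x/u](S) → 3
  ρ[c/f](ρ[x/u](S)) → 3
  ρ[d/h](ρ[c/f](ρ[x/u](S))) → 3
  π[x,c,d](ρ[d/h](ρ[c/f](ρ[x/u](S)))) → 3
  (R − π[x,c,d](ρ[d/h](ρ[c/f](ρ[x/u](S))))) → 4
  (σ[f<7](S) ⋈[h=c] (R − π[x,c,d](ρ[d/h](ρ[c/f](ρ[x/u](S)))))) → 2

== RESULT ==
u | f | h | x | c | d
s | 2 | 5 | r | 5 | 5
s | 2 | 5 | s | 5 | 7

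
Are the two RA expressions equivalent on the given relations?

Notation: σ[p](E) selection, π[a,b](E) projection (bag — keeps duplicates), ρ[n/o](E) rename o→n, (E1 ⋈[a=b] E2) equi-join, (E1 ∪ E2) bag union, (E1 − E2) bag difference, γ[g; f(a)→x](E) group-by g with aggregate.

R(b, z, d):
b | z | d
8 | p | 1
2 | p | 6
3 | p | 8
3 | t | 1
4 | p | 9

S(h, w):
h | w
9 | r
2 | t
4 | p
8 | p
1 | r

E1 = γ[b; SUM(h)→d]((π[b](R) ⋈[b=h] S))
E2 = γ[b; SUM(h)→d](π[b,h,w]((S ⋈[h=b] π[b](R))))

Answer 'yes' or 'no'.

E1 stepwise |·|:
  R → 5
  π[b](R) → 5
  S → 5
  (π[b](R) ⋈[b=h] S) → 3
  γ[b; SUM(h)→d]((π[b](R) ⋈[b=h] S)) → 3
E2 stepwise |·|:
  S → 5
  R → 5
  π[b](R) → 5
  (S ⋈[h=b] π[b](R)) → 3
  π[b,h,w]((S ⋈[h=b] π[b](R))) → 3
  γ[b; SUM(h)→d](π[b,h,w]((S ⋈[h=b] π[b](R)))) → 3

E1 and E2 produce the same multiset:
b | d
2 | 2
4 | 4
8 | 8

yes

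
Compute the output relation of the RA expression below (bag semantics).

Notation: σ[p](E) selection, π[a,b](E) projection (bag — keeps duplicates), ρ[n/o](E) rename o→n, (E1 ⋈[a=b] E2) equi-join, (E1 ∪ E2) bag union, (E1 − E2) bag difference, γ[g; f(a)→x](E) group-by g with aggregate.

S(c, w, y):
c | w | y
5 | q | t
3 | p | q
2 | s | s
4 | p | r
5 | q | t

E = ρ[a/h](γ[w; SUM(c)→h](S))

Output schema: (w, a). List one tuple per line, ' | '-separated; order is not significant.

Stepwise |·|:
  S → 5
  γ[w; SUM(c)→h](S) → 3
  ρ[a/h](γ[w; SUM(c)→h](S)) → 3

== RESULT ==
w | a
p | 7
q | 10
s | 2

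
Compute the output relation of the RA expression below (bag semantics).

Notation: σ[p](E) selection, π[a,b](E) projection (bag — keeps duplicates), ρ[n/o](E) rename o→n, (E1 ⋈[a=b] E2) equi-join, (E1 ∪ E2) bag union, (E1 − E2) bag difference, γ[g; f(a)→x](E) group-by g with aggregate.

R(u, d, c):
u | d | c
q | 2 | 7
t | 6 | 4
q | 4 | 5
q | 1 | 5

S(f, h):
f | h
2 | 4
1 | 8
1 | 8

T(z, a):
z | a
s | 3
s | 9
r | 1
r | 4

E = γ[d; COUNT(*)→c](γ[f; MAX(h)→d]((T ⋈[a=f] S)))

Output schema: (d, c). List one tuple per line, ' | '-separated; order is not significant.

Row counts bottom-up:
  T → 4
  S → 3
  (T ⋈[a=f] S) → 2
  γ[f; MAX(h)→d]((T ⋈[a=f] S)) → 1
  γ[d; COUNT(*)→c](γ[f; MAX(h)→d]((T ⋈[a=f] S))) → 1

== RESULT ==
d | c
8 | 1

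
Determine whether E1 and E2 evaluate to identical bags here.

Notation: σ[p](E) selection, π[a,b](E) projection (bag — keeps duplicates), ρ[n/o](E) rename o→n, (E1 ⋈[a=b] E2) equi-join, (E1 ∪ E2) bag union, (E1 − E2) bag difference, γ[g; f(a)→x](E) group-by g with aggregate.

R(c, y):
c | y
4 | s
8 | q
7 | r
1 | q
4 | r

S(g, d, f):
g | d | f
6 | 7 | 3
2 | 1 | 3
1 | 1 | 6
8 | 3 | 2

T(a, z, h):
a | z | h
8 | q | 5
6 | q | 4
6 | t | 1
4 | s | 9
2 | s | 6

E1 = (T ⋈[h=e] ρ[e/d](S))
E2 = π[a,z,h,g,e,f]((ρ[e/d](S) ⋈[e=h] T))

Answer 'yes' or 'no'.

E1 stepwise |·|:
  T → 5
  S → 4
  ρ[e/d](S) → 4
  (T ⋈[h=e] ρ[e/d](S)) → 2
E2 stepwise |·|:
  S → 4
  ρ[e/d](S) → 4
  T → 5
  (ρ[e/d](S) ⋈[e=h] T) → 2
  π[a,z,h,g,e,f]((ρ[e/d](S) ⋈[e=h] T)) → 2

E1 and E2 produce the same multiset:
a | z | h | g | e | f
6 | t | 1 | 1 | 1 | 6
6 | t | 1 | 2 | 1 | 3

yes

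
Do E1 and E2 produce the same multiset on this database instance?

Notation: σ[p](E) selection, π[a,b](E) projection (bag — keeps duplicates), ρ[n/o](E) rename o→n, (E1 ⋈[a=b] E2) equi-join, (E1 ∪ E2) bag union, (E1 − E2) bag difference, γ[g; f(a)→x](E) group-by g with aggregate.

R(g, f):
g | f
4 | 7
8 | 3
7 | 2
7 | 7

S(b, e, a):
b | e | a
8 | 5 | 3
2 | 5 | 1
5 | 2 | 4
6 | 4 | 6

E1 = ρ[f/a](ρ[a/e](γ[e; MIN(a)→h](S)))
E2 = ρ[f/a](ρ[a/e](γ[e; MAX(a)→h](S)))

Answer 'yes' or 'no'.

E1 stepwise |·|:
  S → 4
  γ[e; MIN(a)→h](S) → 3
  ρ[a/e](γ[e; MIN(a)→h](S)) → 3
  ρ[f/a](ρ[a/e](γ[e; MIN(a)→h](S))) → 3
E2 stepwise |·|:
  S → 4
  γ[e; MAX(a)→h](S) → 3
  ρ[a/e](γ[e; MAX(a)→h](S)) → 3
  ρ[f/a](ρ[a/e](γ[e; MAX(a)→h](S))) → 3

E1 result:
f | h
2 | 4
4 | 6
5 | 1
E2 result:
f | h
2 | 4
4 | 6
5 | 3
Witness: (5, 3) appears 0× in E1 but 1× in E2.

no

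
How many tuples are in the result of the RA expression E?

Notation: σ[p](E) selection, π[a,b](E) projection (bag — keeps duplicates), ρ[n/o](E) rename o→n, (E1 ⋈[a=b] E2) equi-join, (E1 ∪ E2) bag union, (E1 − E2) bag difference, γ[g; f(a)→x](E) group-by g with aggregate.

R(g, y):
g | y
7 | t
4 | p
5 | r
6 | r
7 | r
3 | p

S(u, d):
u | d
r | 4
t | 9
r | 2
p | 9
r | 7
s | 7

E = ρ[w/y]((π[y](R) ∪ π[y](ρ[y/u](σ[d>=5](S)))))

Subexpression sizes:
  R → 6
  π[y](R) → 6
  S → 6
  σ[d>=5](S) → 4
  ρ[y/u](σ[d>=5](S)) → 4
  π[y](ρ[y/u](σ[d>=5](S))) → 4
  (π[y](R) ∪ π[y](ρ[y/u](σ[d>=5](S)))) → 10
  ρ[w/y]((π[y](R) ∪ π[y](ρ[y/u](σ[d>=5](S))))) → 10

|E| = 10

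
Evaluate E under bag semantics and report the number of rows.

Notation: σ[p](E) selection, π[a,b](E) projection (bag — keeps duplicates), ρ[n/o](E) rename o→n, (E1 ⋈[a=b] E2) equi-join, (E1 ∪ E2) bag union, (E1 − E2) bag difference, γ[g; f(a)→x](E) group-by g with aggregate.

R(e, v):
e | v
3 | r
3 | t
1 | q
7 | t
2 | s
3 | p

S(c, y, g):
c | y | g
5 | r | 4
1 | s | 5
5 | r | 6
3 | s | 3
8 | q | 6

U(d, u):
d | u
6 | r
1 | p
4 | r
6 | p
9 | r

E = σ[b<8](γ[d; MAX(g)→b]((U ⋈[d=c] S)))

Stepwise |·|:
  U → 5
  S → 5
  (U ⋈[d=c] S) → 1
  γ[d; MAX(g)→b]((U ⋈[d=c] S)) → 1
  σ[b<8](γ[d; MAX(g)→b]((U ⋈[d=c] S))) → 1

|E| = 1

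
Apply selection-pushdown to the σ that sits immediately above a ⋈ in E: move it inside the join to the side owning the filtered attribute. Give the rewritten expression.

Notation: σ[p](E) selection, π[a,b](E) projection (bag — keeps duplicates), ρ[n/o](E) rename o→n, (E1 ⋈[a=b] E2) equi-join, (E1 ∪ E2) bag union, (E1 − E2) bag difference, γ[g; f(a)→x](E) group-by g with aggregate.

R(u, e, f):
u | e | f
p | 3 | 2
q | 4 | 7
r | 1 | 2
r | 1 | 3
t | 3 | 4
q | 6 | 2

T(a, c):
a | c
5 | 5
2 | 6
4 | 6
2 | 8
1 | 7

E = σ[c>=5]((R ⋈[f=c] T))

σ filters on c, owned by the right side.
E' = (R ⋈[f=c] σ[c>=5](T))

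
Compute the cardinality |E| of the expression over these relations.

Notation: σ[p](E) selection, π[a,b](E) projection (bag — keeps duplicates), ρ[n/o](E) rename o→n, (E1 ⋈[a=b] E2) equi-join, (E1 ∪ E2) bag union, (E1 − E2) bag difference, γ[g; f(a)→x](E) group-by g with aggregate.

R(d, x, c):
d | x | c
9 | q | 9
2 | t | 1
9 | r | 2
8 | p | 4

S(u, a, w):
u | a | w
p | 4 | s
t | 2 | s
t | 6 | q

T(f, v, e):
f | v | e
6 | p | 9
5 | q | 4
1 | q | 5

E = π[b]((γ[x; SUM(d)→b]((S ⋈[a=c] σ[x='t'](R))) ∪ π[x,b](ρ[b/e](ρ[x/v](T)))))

Row counts bottom-up:
  S → 3
  R → 4
  σ[x='t'](R) → 1
  (S ⋈[a=c] σ[x='t'](R)) → 0
  γ[x; SUM(d)→b]((S ⋈[a=c] σ[x='t'](R))) → 0
  T → 3
  ρ[x/v](T) → 3
  ρ[b/e](ρ[x/v](T)) → 3
  π[x,b](ρ[b/e](ρ[x/v](T))) → 3
  (γ[x; SUM(d)→b]((S ⋈[a=c] σ[x='t'](R))) ∪ π[x,b](ρ[b/e](ρ[x/v](T)))) → 3
  π[b]((γ[x; SUM(d)→b]((S ⋈[a=c] σ[x='t'](R))) ∪ π[x,b](ρ[b/e](ρ[x/v](T))))) → 3

|E| = 3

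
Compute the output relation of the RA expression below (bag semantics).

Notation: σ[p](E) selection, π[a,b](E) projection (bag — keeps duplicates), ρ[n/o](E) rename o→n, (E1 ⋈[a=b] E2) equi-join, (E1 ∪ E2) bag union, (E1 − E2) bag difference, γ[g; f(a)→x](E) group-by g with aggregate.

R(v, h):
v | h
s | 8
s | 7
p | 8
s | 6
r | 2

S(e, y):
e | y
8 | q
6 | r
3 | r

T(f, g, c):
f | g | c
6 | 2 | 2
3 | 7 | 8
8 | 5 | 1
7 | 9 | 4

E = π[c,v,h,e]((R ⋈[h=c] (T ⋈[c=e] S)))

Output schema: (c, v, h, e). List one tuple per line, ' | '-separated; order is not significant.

Subexpression sizes:
  R → 5
  T → 4
  S → 3
  (T ⋈[c=e] S) → 1
  (R ⋈[h=c] (T ⋈[c=e] S)) → 2
  π[c,v,h,e]((R ⋈[h=c] (T ⋈[c=e] S))) → 2

== RESULT ==
c | v | h | e
8 | p | 8 | 8
8 | s | 8 | 8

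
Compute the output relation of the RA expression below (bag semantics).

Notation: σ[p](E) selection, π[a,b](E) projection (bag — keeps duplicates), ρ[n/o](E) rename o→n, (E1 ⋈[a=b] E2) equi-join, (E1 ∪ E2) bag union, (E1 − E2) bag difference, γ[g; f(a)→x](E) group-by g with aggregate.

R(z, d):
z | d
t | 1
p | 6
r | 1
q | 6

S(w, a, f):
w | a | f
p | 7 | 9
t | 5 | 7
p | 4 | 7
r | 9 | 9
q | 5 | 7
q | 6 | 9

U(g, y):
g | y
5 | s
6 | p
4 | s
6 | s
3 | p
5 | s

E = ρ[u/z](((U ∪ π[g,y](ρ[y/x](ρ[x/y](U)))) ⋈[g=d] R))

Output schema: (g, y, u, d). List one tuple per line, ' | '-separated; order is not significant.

Subexpression sizes:
  U → 6
  U → 6
  ρ[x/y](U) → 6
  ρ[y/x](ρ[x/y](U)) → 6
  π[g,y](ρ[y/x](ρ[x/y](U))) → 6
  (U ∪ π[g,y](ρ[y/x](ρ[x/y](U)))) → 12
  R → 4
  ((U ∪ π[g,y](ρ[y/x](ρ[x/y](U)))) ⋈[g=d] R) → 8
  ρ[u/z](((U ∪ π[g,y](ρ[y/x](ρ[x/y](U)))) ⋈[g=d] R)) → 8

== RESULT ==
g | y | u | d
6 | p | p | 6
6 | p | p | 6
6 | p | q | 6
6 | p | q | 6
6 | s | p | 6
6 | s | p | 6
6 | s | q | 6
6 | s | q | 6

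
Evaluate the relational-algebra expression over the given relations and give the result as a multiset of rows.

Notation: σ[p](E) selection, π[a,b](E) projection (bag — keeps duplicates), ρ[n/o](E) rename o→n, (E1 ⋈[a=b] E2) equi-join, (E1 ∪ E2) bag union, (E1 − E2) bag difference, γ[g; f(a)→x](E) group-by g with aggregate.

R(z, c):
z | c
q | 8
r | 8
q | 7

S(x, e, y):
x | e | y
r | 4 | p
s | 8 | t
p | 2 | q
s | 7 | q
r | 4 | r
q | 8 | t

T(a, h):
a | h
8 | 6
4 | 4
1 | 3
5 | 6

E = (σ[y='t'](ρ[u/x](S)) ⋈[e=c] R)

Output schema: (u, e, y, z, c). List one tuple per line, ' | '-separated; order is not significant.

Stepwise |·|:
  S → 6
  ρ[u/x](S) → 6
  σ[y='t'](ρ[u/x](S)) → 2
  R → 3
  (σ[y='t'](ρ[u/x](S)) ⋈[e=c] R) → 4

== RESULT ==
u | e | y | z | c
q | 8 | t | q | 8
q | 8 | t | r | 8
s | 8 | t | q | 8
s | 8 | t | r | 8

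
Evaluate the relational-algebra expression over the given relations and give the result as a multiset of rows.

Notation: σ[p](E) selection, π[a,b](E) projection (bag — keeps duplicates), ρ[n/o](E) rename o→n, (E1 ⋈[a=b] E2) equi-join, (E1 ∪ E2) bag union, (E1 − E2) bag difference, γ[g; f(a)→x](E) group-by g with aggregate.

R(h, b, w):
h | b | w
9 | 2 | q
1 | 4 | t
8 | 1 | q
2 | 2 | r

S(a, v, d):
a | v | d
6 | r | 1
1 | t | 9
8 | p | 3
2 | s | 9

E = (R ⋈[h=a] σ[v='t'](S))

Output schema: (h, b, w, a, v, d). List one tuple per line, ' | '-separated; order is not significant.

Row counts bottom-up:
  R → 4
  S → 4
  σ[v='t'](S) → 1
  (R ⋈[h=a] σ[v='t'](S)) → 1

== RESULT ==
h | b | w | a | v | d
1 | 4 | t | 1 | t | 9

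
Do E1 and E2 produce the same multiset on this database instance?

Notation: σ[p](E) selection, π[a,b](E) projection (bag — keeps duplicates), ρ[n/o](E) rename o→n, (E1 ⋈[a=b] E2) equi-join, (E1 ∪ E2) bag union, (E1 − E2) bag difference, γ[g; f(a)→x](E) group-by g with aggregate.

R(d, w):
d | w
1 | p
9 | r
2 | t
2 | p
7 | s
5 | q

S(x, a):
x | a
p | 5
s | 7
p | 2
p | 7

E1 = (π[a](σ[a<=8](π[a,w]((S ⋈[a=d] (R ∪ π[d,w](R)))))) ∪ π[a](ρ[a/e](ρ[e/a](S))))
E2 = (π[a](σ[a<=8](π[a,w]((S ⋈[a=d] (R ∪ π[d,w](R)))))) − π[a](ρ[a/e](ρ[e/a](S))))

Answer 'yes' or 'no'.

E1 stepwise |·|:
  S → 4
  R → 6
  R → 6
  π[d,w](R) → 6
  (R ∪ π[d,w](R)) → 12
  (S ⋈[a=d] (R ∪ π[d,w](R))) → 10
  π[a,w]((S ⋈[a=d] (R ∪ π[d,w](R)))) → 10
  σ[a<=8](π[a,w]((S ⋈[a=d] (R ∪ π[d,w](R))))) → 10
  π[a](σ[a<=8](π[a,w]((S ⋈[a=d] (R ∪ π[d,w](R)))))) → 10
  S → 4
  ρ[e/a](S) → 4
  ρ[a/e](ρ[e/a](S)) → 4
  π[a](ρ[a/e](ρ[e/a](S))) → 4
  (π[a](σ[a<=8](π[a,w]((S ⋈[a=d] (R ∪ π[d,w](R)))))) ∪ π[a](ρ[a/e](ρ[e/a](S)))) → 14
E2 stepwise |·|:
  S → 4
  R → 6
  R → 6
  π[d,w](R) → 6
  (R ∪ π[d,w](R)) → 12
  (S ⋈[a=d] (R ∪ π[d,w](R))) → 10
  π[a,w]((S ⋈[a=d] (R ∪ π[d,w](R)))) → 10
  σ[a<=8](π[a,w]((S ⋈[a=d] (R ∪ π[d,w](R))))) → 10
  π[a](σ[a<=8](π[a,w]((S ⋈[a=d] (R ∪ π[d,w](R)))))) → 10
  S → 4
  ρ[e/a](S) → 4
  ρ[a/e](ρ[e/a](S)) → 4
  π[a](ρ[a/e](ρ[e/a](S))) → 4
  (π[a](σ[a<=8](π[a,w]((S ⋈[a=d] (R ∪ π[d,w](R)))))) − π[a](ρ[a/e](ρ[e/a](S)))) → 6

E1 result:
a
2
2
2
2
2
5
5
5
7
7
7
7
7
7
E2 result:
a
2
2
2
5
7
7
Witness: (7,) appears 6× in E1 but 2× in E2.

no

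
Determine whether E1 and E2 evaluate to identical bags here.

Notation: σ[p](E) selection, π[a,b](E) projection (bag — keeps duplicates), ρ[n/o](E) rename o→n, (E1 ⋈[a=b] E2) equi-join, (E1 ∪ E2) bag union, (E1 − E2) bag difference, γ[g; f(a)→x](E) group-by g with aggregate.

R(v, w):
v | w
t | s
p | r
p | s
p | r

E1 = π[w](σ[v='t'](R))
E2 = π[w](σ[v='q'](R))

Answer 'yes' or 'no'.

E1 row counts bottom-up:
  R → 4
  σ[v='t'](R) → 1
  π[w](σ[v='t'](R)) → 1
E2 row counts bottom-up:
  R → 4
  σ[v='q'](R) → 0
  π[w](σ[v='q'](R)) → 0

E1 result:
w
s
E2 result:
w
(0 rows)
Witness: ('s',) appears 1× in E1 but 0× in E2.

no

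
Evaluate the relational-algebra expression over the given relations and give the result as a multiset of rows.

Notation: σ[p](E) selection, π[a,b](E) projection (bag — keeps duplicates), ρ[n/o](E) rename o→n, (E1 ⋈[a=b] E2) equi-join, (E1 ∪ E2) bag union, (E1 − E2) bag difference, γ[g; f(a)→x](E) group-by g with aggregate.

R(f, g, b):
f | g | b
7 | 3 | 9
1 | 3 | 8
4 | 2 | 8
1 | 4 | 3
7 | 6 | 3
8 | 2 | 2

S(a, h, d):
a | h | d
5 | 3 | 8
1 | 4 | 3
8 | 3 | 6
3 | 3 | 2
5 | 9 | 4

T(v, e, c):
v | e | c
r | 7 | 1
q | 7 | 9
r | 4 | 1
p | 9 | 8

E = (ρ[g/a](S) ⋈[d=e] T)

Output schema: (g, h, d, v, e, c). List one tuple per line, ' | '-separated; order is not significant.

Subexpression sizes:
  S → 5
  ρ[g/a](S) → 5
  T → 4
  (ρ[g/a](S) ⋈[d=e] T) → 1

== RESULT ==
g | h | d | v | e | c
5 | 9 | 4 | r | 4 | 1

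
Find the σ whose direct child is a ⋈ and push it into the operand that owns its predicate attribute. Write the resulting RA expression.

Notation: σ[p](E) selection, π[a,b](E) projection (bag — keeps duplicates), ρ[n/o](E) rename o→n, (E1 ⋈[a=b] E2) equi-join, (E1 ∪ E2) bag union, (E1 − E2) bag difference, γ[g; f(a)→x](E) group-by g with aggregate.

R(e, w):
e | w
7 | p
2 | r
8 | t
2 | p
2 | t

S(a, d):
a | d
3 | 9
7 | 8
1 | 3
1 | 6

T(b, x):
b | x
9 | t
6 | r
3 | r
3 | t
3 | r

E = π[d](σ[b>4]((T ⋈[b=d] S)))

σ filters on b, owned by the left side.
E' = π[d]((σ[b>4](T) ⋈[b=d] S))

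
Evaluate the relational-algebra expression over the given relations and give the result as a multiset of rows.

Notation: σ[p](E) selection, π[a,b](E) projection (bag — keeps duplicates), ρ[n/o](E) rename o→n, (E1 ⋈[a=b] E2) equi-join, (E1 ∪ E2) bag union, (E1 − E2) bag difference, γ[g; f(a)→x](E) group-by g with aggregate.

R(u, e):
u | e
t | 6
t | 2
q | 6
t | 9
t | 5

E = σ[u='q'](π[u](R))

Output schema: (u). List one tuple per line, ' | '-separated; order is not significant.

Per-node cardinality:
  R → 5
  π[u](R) → 5
  σ[u='q'](π[u](R)) → 1

== RESULT ==
u
q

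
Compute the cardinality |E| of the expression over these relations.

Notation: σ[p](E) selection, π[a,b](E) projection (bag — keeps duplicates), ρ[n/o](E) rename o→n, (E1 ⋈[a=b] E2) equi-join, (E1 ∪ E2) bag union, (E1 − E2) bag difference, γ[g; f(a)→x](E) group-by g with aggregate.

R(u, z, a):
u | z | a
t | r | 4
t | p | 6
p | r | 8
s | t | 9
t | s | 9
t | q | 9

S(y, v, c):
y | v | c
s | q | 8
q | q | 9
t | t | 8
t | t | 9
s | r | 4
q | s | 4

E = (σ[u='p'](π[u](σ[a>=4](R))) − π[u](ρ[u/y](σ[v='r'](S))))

Per-node cardinality:
  R → 6
  σ[a>=4](R) → 6
  π[u](σ[a>=4](R)) → 6
  σ[u='p'](π[u](σ[a>=4](R))) → 1
  S → 6
  σ[v='r'](S) → 1
  ρ[u/y](σ[v='r'](S)) → 1
  π[u](ρ[u/y](σ[v='r'](S))) → 1
  (σ[u='p'](π[u](σ[a>=4](R))) − π[u](ρ[u/y](σ[v='r'](S)))) → 1

|E| = 1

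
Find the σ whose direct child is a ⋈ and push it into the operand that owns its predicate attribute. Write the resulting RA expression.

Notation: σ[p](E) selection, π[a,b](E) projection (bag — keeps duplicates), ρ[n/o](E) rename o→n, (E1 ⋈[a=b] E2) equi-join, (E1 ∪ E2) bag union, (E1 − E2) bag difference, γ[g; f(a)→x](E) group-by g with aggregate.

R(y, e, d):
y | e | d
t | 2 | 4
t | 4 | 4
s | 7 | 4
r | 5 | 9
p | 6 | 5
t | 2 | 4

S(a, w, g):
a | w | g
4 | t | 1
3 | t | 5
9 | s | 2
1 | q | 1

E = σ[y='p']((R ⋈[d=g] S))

σ filters on y, owned by the left side.
E' = (σ[y='p'](R) ⋈[d=g] S)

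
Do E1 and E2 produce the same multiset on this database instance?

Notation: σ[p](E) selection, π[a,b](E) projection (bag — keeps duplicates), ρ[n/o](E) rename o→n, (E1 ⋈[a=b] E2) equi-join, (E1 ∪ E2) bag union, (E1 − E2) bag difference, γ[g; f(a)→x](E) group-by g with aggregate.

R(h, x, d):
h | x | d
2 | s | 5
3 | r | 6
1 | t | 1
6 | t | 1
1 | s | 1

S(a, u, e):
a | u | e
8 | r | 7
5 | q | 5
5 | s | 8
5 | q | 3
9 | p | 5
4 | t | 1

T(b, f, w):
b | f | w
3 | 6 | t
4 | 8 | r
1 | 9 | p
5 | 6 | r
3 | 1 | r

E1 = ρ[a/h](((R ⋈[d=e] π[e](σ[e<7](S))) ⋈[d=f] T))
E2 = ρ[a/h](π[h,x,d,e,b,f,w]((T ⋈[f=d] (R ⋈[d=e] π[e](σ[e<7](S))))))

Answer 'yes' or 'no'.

E1 per-node cardinality:
  R → 5
  S → 6
  σ[e<7](S) → 4
  π[e](σ[e<7](S)) → 4
  (R ⋈[d=e] π[e](σ[e<7](S))) → 5
  T → 5
  ((R ⋈[d=e] π[e](σ[e<7](S))) ⋈[d=f] T) → 3
  ρ[a/h](((R ⋈[d=e] π[e](σ[e<7](S))) ⋈[d=f] T)) → 3
E2 per-node cardinality:
  T → 5
  R → 5
  S → 6
  σ[e<7](S) → 4
  π[e](σ[e<7](S)) → 4
  (R ⋈[d=e] π[e](σ[e<7](S))) → 5
  (T ⋈[f=d] (R ⋈[d=e] π[e](σ[e<7](S)))) → 3
  π[h,x,d,e,b,f,w]((T ⋈[f=d] (R ⋈[d=e] π[e](σ[e<7](S))))) → 3
  ρ[a/h](π[h,x,d,e,b,f,w]((T ⋈[f=d] (R ⋈[d=e] π[e](σ[e<7](S)))))) → 3

E1 and E2 produce the same multiset:
a | x | d | e | b | f | w
1 | s | 1 | 1 | 3 | 1 | r
1 | t | 1 | 1 | 3 | 1 | r
6 | t | 1 | 1 | 3 | 1 | r

yes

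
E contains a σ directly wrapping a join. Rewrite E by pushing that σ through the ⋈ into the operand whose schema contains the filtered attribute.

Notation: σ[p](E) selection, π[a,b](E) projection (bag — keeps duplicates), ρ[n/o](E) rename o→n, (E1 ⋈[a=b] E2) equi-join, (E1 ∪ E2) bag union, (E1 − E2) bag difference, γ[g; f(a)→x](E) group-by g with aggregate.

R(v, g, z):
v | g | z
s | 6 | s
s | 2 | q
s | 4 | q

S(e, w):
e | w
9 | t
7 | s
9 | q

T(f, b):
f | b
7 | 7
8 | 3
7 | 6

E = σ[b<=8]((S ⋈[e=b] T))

σ filters on b, owned by the right side.
E' = (S ⋈[e=b] σ[b<=8](T))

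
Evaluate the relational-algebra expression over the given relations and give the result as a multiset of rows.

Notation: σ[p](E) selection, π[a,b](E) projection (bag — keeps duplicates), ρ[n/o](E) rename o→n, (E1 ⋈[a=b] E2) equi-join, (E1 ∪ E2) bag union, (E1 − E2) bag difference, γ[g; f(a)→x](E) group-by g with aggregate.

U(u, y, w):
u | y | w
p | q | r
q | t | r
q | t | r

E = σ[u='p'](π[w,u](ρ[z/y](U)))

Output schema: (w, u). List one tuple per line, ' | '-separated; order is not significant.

Stepwise |·|:
  U → 3
  ρ[z/y](U) → 3
  π[w,u](ρ[z/y](U)) → 3
  σ[u='p'](π[w,u](ρ[z/y](U))) → 1

== RESULT ==
w | u
r | p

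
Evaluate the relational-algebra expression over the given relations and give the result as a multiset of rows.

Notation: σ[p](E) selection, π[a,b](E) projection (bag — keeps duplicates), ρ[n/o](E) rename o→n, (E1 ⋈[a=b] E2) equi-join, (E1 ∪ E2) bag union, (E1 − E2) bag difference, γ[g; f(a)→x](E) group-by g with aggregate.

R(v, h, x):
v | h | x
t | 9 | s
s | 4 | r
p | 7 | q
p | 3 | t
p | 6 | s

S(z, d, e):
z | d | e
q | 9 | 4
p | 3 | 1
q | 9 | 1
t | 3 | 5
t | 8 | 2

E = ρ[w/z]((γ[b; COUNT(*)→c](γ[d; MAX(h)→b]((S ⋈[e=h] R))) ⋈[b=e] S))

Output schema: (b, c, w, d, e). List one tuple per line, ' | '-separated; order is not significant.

Subexpression sizes:
  S → 5
  R → 5
  (S ⋈[e=h] R) → 1
  γ[d; MAX(h)→b]((S ⋈[e=h] R)) → 1
  γ[b; COUNT(*)→c](γ[d; MAX(h)→b]((S ⋈[e=h] R))) → 1
  S → 5
  (γ[b; COUNT(*)→c](γ[d; MAX(h)→b]((S ⋈[e=h] R))) ⋈[b=e] S) → 1
  ρ[w/z]((γ[b; COUNT(*)→c](γ[d; MAX(h)→b]((S ⋈[e=h] R))) ⋈[b=e] S)) → 1

== RESULT ==
b | c | w | d | e
4 | 1 | q | 9 | 4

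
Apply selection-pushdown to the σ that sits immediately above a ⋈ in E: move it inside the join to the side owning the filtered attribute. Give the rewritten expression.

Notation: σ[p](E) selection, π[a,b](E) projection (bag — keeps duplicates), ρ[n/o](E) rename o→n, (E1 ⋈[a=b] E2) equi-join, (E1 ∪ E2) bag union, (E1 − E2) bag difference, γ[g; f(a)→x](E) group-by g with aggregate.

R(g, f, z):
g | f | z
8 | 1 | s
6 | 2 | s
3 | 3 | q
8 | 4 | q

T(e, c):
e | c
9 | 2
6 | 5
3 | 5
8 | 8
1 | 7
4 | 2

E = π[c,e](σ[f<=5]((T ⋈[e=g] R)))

σ filters on f, owned by the right side.
E' = π[c,e]((T ⋈[e=g] σ[f<=5](R)))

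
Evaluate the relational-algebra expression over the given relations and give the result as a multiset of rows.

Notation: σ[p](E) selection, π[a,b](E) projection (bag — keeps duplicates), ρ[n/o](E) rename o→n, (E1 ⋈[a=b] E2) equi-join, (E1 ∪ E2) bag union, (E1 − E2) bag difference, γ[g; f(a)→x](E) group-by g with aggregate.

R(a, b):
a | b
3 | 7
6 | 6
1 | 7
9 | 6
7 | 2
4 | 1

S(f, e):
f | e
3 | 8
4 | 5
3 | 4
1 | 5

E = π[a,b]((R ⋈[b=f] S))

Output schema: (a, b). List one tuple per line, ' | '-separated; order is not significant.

Row counts bottom-up:
  R → 6
  S → 4
  (R ⋈[b=f] S) → 1
  π[a,b]((R ⋈[b=f] S)) → 1

== RESULT ==
a | b
4 | 1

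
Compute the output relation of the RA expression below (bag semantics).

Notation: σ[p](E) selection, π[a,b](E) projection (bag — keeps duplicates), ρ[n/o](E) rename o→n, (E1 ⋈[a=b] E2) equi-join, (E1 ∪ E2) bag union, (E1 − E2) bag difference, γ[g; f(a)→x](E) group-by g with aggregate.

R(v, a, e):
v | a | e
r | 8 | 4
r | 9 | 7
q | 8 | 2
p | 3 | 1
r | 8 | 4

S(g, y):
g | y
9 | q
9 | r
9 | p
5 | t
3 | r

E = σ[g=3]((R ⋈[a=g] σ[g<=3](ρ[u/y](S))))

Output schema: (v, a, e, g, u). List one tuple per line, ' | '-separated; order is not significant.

Subexpression sizes:
  R → 5
  S → 5
  ρ[u/y](S) → 5
  σ[g<=3](ρ[u/y](S)) → 1
  (R ⋈[a=g] σ[g<=3](ρ[u/y](S))) → 1
  σ[g=3]((R ⋈[a=g] σ[g<=3](ρ[u/y](S)))) → 1

== RESULT ==
v | a | e | g | u
p | 3 | 1 | 3 | r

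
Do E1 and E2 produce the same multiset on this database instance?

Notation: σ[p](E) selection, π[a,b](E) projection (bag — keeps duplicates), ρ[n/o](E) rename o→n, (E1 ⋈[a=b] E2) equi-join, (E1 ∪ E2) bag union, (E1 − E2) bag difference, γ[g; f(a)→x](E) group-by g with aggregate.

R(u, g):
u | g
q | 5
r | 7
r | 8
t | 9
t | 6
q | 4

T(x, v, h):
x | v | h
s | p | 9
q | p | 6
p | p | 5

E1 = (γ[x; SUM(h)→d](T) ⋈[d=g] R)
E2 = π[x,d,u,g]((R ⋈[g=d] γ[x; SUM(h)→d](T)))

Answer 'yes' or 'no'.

E1 subexpression sizes:
  T → 3
  γ[x; SUM(h)→d](T) → 3
  R → 6
  (γ[x; SUM(h)→d](T) ⋈[d=g] R) → 3
E2 subexpression sizes:
  R → 6
  T → 3
  γ[x; SUM(h)→d](T) → 3
  (R ⋈[g=d] γ[x; SUM(h)→d](T)) → 3
  π[x,d,u,g]((R ⋈[g=d] γ[x; SUM(h)→d](T))) → 3

E1 and E2 produce the same multiset:
x | d | u | g
p | 5 | q | 5
q | 6 | t | 6
s | 9 | t | 9

yes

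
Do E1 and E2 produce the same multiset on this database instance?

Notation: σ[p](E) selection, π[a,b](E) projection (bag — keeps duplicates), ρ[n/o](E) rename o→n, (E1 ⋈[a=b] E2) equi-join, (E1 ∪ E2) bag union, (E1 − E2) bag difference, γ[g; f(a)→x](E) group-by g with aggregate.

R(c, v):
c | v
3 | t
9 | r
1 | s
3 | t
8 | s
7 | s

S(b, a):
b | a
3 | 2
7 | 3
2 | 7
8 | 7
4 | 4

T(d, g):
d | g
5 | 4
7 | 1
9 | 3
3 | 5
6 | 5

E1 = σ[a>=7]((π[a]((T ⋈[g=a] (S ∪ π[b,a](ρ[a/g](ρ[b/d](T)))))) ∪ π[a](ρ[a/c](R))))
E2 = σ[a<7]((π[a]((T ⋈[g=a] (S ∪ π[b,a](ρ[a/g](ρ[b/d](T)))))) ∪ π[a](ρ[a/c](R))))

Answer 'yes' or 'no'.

E1 per-node cardinality:
  T → 5
  S → 5
  T → 5
  ρ[b/d](T) → 5
  ρ[a/g](ρ[b/d](T)) → 5
  π[b,a](ρ[a/g](ρ[b/d](T))) → 5
  (S ∪ π[b,a](ρ[a/g](ρ[b/d](T)))) → 10
  (T ⋈[g=a] (S ∪ π[b,a](ρ[a/g](ρ[b/d](T))))) → 9
  π[a]((T ⋈[g=a] (S ∪ π[b,a](ρ[a/g](ρ[b/d](T)))))) → 9
  R → 6
  ρ[a/c](R) → 6
  π[a](ρ[a/c](R)) → 6
  (π[a]((T ⋈[g=a] (S ∪ π[b,a](ρ[a/g](ρ[b/d](T)))))) ∪ π[a](ρ[a/c](R))) → 15
  σ[a>=7]((π[a]((T ⋈[g=a] (S ∪ π[b,a](ρ[a/g](ρ[b/d](T)))))) ∪ π[a](ρ[a/c](R)))) → 3
E2 per-node cardinality:
  T → 5
  S → 5
  T → 5
  ρ[b/d](T) → 5
  ρ[a/g](ρ[b/d](T)) → 5
  π[b,a](ρ[a/g](ρ[b/d](T))) → 5
  (S ∪ π[b,a](ρ[a/g](ρ[b/d](T)))) → 10
  (T ⋈[g=a] (S ∪ π[b,a](ρ[a/g](ρ[b/d](T))))) → 9
  π[a]((T ⋈[g=a] (S ∪ π[b,a](ρ[a/g](ρ[b/d](T)))))) → 9
  R → 6
  ρ[a/c](R) → 6
  π[a](ρ[a/c](R)) → 6
  (π[a]((T ⋈[g=a] (S ∪ π[b,a](ρ[a/g](ρ[b/d](T)))))) ∪ π[a](ρ[a/c](R))) → 15
  σ[a<7]((π[a]((T ⋈[g=a] (S ∪ π[b,a](ρ[a/g](ρ[b/d](T)))))) ∪ π[a](ρ[a/c](R)))) → 12

E1 result:
a
7
8
9
E2 result:
a
1
1
3
3
3
3
4
4
5
5
5
5
Witness: (1,) appears 0× in E1 but 2× in E2.

no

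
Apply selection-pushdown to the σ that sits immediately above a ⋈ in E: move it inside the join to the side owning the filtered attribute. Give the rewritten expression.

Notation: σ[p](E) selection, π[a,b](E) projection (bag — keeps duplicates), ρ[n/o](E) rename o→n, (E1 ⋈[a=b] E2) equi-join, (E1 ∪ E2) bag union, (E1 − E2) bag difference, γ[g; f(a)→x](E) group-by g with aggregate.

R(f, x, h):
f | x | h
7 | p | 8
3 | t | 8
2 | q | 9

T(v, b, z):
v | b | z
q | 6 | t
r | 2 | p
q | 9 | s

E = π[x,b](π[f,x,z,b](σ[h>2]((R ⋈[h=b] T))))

σ filters on h, owned by the left side.
E' = π[x,b](π[f,x,z,b]((σ[h>2](R) ⋈[h=b] T)))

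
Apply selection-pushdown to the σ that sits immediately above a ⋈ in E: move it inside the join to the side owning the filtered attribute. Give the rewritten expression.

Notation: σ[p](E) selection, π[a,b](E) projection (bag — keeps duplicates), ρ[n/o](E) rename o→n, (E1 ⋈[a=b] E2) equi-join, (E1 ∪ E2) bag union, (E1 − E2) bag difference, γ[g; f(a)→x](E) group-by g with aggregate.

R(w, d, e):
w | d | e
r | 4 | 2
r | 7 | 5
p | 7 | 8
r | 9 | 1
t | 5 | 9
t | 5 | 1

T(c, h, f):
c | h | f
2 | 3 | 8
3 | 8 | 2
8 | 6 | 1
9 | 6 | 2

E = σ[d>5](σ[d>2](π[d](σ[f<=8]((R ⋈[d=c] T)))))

σ filters on f, owned by the right side.
E' = σ[d>5](σ[d>2](π[d]((R ⋈[d=c] σ[f<=8](T)))))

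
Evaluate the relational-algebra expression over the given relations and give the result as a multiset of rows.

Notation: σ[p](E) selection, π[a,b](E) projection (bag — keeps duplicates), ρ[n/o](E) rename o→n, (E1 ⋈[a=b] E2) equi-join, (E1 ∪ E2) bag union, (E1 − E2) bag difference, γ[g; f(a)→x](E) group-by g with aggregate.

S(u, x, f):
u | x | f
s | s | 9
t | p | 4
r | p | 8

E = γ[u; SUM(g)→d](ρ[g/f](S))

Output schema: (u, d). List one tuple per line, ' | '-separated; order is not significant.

Row counts bottom-up:
  S → 3
  ρ[g/f](S) → 3
  γ[u; SUM(g)→d](ρ[g/f](S)) → 3

== RESULT ==
u | d
r | 8
s | 9
t | 4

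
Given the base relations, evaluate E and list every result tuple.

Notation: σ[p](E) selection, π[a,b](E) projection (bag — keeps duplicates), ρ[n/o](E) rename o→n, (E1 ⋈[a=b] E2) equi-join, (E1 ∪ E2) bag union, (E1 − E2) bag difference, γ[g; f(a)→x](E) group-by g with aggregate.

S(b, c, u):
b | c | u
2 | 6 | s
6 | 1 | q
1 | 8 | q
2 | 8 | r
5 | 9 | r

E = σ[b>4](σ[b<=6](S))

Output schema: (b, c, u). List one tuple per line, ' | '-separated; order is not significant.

Per-node cardinality:
  S → 5
  σ[b<=6](S) → 5
  σ[b>4](σ[b<=6](S)) → 2

== RESULT ==
b | c | u
5 | 9 | r
6 | 1 | q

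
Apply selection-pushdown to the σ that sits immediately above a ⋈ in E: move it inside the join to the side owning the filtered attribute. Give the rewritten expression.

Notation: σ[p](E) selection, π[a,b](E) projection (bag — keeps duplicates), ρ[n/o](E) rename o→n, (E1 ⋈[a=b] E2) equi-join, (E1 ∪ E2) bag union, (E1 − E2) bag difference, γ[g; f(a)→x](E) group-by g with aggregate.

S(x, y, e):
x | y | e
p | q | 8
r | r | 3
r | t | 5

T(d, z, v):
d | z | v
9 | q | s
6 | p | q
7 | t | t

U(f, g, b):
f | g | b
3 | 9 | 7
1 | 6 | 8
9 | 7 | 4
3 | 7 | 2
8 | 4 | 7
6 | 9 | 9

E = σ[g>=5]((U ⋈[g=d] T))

σ filters on g, owned by the left side.
E' = (σ[g>=5](U) ⋈[g=d] T)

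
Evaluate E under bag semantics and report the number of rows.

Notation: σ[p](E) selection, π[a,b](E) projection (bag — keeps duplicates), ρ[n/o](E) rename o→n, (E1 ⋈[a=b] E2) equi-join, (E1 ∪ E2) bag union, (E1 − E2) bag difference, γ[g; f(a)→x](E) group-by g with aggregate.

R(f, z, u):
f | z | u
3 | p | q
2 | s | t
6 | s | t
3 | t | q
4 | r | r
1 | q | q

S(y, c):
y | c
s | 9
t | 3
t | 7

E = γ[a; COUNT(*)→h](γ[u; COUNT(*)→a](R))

Stepwise |·|:
  R → 6
  γ[u; COUNT(*)→a](R) → 3
  γ[a; COUNT(*)→h](γ[u; COUNT(*)→a](R)) → 3

|E| = 3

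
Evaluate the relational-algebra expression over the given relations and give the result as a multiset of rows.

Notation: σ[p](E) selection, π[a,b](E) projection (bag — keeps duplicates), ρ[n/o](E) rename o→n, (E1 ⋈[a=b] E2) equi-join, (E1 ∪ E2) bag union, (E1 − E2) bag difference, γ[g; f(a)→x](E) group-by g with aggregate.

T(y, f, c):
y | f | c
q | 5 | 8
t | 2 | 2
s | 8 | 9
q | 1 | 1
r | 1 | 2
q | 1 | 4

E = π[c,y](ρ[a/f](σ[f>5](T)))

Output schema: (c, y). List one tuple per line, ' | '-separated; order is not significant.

Stepwise |·|:
  T → 6
  σ[f>5](T) → 1
  ρ[a/f](σ[f>5](T)) → 1
  π[c,y](ρ[a/f](σ[f>5](T))) → 1

== RESULT ==
c | y
9 | s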